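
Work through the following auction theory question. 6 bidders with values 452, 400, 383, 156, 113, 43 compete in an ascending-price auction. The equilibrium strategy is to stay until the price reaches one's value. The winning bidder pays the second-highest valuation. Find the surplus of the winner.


Step 1: Identify the highest value: 452
Step 2: Identify the second-highest value: 400
Step 3: The final price = second-highest value = 400
Step 4: Surplus = 452 - 400 = 52

52


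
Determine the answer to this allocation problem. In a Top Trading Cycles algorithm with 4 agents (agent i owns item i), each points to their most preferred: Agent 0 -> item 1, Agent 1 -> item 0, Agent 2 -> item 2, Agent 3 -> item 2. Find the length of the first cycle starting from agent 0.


Step 1: Trace the pointer graph from agent 0: 0 -> 1 -> 0
Step 2: A cycle is detected when we revisit agent 0
Step 3: The cycle is: 0 -> 1 -> 0
Step 4: Cycle length = 2

2


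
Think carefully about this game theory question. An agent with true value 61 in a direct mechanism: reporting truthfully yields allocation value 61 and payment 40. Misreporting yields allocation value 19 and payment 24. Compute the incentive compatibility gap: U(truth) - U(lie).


Step 1: U(truth) = value - payment = 61 - 40 = 21
Step 2: U(lie) = allocation - payment = 19 - 24 = -5
Step 3: IC gap = 21 - (-5) = 26

26


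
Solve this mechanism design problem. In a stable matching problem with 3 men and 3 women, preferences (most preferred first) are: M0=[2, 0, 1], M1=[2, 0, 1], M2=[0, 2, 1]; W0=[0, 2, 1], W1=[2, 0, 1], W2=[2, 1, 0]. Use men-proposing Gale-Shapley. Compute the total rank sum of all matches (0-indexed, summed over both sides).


Step 1: Run Gale-Shapley (men propose, women hold best offer):
  M0 proposes to W2; she accepts
  M1 proposes to W2; she switches from M0
  M2 proposes to W0; she accepts
  M0 proposes to W0; she switches from M2
  M2 proposes to W2; she switches from M1
  M1 proposes to W0; rejected
  M1 proposes to W1; she accepts
Step 2: Final matching: W0-M0, W1-M1, W2-M2
Step 3: 0-indexed ranks (man's rank of his match, then woman's): 1 + 0 + 2 + 2 + 1 + 0
Step 4: Total rank sum = 6

6


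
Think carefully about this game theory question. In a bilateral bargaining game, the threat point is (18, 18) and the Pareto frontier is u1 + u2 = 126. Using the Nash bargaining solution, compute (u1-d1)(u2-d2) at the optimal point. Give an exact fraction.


Step 1: The Nash solution splits surplus symmetrically above the disagreement point
Step 2: u1 = (total + d1 - d2)/2 = (126 + 18 - 18)/2 = 63
Step 3: u2 = (total - d1 + d2)/2 = (126 - 18 + 18)/2 = 63
Step 4: Nash product = (63 - 18) * (63 - 18)
Step 5: = 45 * 45 = 2025

2025


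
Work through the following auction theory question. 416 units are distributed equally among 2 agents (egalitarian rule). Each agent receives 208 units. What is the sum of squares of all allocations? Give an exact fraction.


Step 1: Each agent's share = 416/2 = 208
Step 2: Square of each share = (208)^2 = 43264
Step 3: Sum of squares = 2 * 43264 = 86528

86528


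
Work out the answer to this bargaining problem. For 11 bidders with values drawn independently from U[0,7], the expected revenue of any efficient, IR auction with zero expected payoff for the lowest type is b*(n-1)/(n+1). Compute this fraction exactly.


Step 1: By Revenue Equivalence, expected revenue = b*(n-1)/(n+1)
Step 2: Substituting n = 11, b = 7
Step 3: Revenue = 7*(11-1)/(11+1) = 7*10/12
Step 4: Revenue = 70/12 = 35/6

35/6


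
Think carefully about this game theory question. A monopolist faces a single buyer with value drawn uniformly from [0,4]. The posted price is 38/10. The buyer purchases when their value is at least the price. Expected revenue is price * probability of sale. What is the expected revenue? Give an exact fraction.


Step 1: Posted price r = 19/5, value support [0,4]
Step 2: P(v >= r) = (4 - 19/5)/4 = 1/20
Step 3: Expected revenue = r * P(v >= r) = 19/5 * 1/20
Step 4: Revenue = 19/100

19/100


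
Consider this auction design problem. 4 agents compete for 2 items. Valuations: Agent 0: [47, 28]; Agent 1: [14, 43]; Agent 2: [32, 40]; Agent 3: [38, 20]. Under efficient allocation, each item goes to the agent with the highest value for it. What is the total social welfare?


Step 1: For each item, find the maximum value among all agents.
Step 2: Item 0 -> Agent 0 (value 47)
Step 3: Item 1 -> Agent 1 (value 43)
Step 4: Total welfare = 47 + 43 = 90

90


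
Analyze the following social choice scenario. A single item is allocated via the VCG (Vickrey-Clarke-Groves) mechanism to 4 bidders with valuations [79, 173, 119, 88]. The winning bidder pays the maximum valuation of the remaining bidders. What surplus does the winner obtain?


Step 1: The winner is the agent with the highest value: agent 1 with value 173
Step 2: Values of other agents: [79, 119, 88]
Step 3: VCG payment = max of others' values = 119
Step 4: Surplus = 173 - 119 = 54

54


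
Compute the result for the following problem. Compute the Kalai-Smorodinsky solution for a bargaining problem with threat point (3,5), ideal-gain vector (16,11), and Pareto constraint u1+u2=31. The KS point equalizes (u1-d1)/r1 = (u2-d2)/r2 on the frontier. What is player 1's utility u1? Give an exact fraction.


Step 1: At the KS point, (u1-d1)/r1 = (u2-d2)/r2 = t and u1+u2 = 31
Step 2: u1 = d1 + r1*t and u2 = d2 + r2*t, so (d1 + r1*t) + (d2 + r2*t) = 31
Step 3: t = (31 - 3 - 5)/(16 + 11) = 23/27
Step 4: u1 = d1 + r1*t = 3 + 16 * 23/27 = 449/27
Step 5: (Check: u2 = d2 + r2*t = 388/27; u1+u2 = 449/27 + 388/27 = 31, on the frontier.)

449/27


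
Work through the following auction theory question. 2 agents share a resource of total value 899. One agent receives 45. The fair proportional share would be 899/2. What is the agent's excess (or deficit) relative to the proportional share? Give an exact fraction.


Step 1: Proportional share = 899/2
Step 2: Agent's actual allocation = 45
Step 3: Excess = 45 - 899/2 = -809/2

-809/2


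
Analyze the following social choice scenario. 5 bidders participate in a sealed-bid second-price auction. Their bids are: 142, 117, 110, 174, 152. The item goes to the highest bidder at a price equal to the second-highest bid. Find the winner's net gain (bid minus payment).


Step 1: Sort bids in descending order: 174, 152, 142, 117, 110
Step 2: The winning bid is the highest: 174
Step 3: The payment equals the second-highest bid: 152
Step 4: Surplus = winner's bid - payment = 174 - 152 = 22

22


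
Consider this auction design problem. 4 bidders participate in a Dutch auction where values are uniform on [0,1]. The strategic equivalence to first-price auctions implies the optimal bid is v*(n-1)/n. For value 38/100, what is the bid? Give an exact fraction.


Step 1: Dutch auctions are strategically equivalent to first-price auctions
Step 2: The equilibrium bid is b(v) = v*(n-1)/n
Step 3: b = 19/50 * 3/4
Step 4: b = 57/200

57/200


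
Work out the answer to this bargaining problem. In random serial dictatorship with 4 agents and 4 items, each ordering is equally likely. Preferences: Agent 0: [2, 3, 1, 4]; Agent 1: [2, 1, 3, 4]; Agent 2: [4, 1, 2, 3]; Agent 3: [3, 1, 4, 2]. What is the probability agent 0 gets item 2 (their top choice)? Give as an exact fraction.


Step 1: Agent 0 wants item 2
Step 2: There are 24 possible orderings of agents
Step 3: In 12 orderings, agent 0 gets item 2
Step 4: Probability = 12/24 = 1/2

1/2


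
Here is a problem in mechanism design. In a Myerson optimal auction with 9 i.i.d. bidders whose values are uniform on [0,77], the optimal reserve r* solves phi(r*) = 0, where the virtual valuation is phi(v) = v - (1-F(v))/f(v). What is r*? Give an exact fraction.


Step 1: For U[0,77], F(v) = v/77 and f(v) = 1/77
Step 2: phi(v) = v - (1 - v/77)/(1/77) = v - (77 - v) = 2v - 77
Step 3: Set phi(r*) = 0: 2r* - 77 = 0
Step 4: r* = 77/2 (the number of bidders n = 9 does not enter)

77/2


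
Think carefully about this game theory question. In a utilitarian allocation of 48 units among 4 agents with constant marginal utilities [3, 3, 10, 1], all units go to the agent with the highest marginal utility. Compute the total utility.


Step 1: The marginal utilities are [3, 3, 10, 1]
Step 2: The highest marginal utility is 10
Step 3: All 48 units go to that agent
Step 4: Total utility = 10 * 48 = 480

480


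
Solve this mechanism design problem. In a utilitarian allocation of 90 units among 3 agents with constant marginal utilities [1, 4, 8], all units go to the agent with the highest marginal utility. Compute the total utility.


Step 1: The marginal utilities are [1, 4, 8]
Step 2: The highest marginal utility is 8
Step 3: All 90 units go to that agent
Step 4: Total utility = 8 * 90 = 720

720


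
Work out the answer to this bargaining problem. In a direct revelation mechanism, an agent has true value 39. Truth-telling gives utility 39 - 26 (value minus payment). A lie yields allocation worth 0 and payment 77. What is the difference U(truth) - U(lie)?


Step 1: U(truth) = value - payment = 39 - 26 = 13
Step 2: U(lie) = allocation - payment = 0 - 77 = -77
Step 3: IC gap = 13 - (-77) = 90

90


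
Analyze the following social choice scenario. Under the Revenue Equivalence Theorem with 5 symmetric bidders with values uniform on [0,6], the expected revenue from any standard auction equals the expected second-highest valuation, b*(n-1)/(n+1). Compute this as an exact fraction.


Step 1: By Revenue Equivalence, expected revenue = b*(n-1)/(n+1)
Step 2: Substituting n = 5, b = 6
Step 3: Revenue = 6*(5-1)/(5+1) = 6*4/6
Step 4: Revenue = 24/6 = 4

4


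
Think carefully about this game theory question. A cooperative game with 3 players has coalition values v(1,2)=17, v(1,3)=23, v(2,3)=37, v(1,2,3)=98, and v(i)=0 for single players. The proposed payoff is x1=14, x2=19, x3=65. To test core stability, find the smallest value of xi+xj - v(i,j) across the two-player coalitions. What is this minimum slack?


Step 1: Slack for coalition (1,2): x1+x2 - v12 = 33 - 17 = 16
Step 2: Slack for coalition (1,3): x1+x3 - v13 = 79 - 23 = 56
Step 3: Slack for coalition (2,3): x2+x3 - v23 = 84 - 37 = 47
Step 4: Minimum slack = min(16, 56, 47) = 16, attained by (1,2); no pair can gain by deviating, so the allocation is in the core

16


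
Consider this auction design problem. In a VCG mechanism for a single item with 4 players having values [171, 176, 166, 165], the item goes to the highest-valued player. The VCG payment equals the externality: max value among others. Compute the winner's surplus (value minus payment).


Step 1: The winner is the agent with the highest value: agent 1 with value 176
Step 2: Values of other agents: [171, 166, 165]
Step 3: VCG payment = max of others' values = 171
Step 4: Surplus = 176 - 171 = 5

5


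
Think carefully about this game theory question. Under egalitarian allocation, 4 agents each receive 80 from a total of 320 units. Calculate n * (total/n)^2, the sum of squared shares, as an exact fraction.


Step 1: Each agent's share = 320/4 = 80
Step 2: Square of each share = (80)^2 = 6400
Step 3: Sum of squares = 4 * 6400 = 25600

25600


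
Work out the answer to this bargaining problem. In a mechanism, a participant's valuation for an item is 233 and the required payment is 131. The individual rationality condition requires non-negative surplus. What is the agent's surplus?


Step 1: Surplus = value - payment = 233 - 131 = 102
Step 2: IR is satisfied (surplus >= 0)

102


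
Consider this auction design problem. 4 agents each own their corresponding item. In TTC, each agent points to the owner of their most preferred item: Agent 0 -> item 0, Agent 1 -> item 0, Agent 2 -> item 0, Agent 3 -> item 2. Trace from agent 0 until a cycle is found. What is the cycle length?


Step 1: Trace the pointer graph from agent 0: 0 -> 0
Step 2: A cycle is detected when we revisit agent 0
Step 3: The cycle is: 0 -> 0
Step 4: Cycle length = 1

1


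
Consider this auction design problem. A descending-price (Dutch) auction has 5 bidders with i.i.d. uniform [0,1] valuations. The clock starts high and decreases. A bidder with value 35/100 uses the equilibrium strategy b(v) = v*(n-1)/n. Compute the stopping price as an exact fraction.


Step 1: Dutch auctions are strategically equivalent to first-price auctions
Step 2: The equilibrium bid is b(v) = v*(n-1)/n
Step 3: b = 7/20 * 4/5
Step 4: b = 7/25

7/25


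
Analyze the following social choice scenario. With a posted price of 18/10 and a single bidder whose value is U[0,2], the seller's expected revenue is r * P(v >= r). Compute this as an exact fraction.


Step 1: Posted price r = 9/5, value support [0,2]
Step 2: P(v >= r) = (2 - 9/5)/2 = 1/10
Step 3: Expected revenue = r * P(v >= r) = 9/5 * 1/10
Step 4: Revenue = 9/50

9/50


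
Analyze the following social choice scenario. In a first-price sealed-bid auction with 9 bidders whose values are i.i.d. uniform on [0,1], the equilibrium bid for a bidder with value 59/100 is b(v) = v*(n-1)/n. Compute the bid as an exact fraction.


Step 1: The symmetric BNE bidding function is b(v) = v * (n-1) / n
Step 2: Substitute v = 59/100 and n = 9
Step 3: b = 59/100 * 8/9
Step 4: b = 118/225

118/225


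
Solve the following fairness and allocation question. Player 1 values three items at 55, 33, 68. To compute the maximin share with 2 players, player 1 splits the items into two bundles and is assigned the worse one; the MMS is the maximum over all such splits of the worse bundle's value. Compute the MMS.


Step 1: Item values = 55, 33, 68
Step 2: Enumerate all 2-bundle partitions and take the smaller bundle:
  Partition 1: {55} vs {33,68} -> bundles 55, 101; min = 55
  Partition 2: {33} vs {55,68} -> bundles 33, 123; min = 33
  Partition 3: {68} vs {55,33} -> bundles 68, 88; min = 68
Step 3: MMS = max(55, 33, 68) = 68

68


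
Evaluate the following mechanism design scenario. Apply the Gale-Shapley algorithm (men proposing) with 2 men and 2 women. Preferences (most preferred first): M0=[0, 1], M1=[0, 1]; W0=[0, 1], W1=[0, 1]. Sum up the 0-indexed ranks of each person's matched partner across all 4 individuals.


Step 1: Run Gale-Shapley (men propose, women hold best offer):
  M0 proposes to W0; she accepts
  M1 proposes to W0; rejected
  M1 proposes to W1; she accepts
Step 2: Final matching: W0-M0, W1-M1
Step 3: 0-indexed ranks (man's rank of his match, then woman's): 0 + 0 + 1 + 1
Step 4: Total rank sum = 2

2


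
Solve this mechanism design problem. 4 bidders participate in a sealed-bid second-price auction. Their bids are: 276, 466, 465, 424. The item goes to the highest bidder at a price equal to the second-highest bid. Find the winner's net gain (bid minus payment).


Step 1: Sort bids in descending order: 466, 465, 424, 276
Step 2: The winning bid is the highest: 466
Step 3: The payment equals the second-highest bid: 465
Step 4: Surplus = winner's bid - payment = 466 - 465 = 1

1


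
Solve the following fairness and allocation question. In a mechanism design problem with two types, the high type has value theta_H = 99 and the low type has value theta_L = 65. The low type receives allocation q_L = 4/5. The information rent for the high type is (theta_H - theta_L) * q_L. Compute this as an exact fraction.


Step 1: theta_H - theta_L = 99 - 65 = 34
Step 2: Information rent = (theta_H - theta_L) * q_L
Step 3: = 34 * 4/5
Step 4: = 136/5

136/5


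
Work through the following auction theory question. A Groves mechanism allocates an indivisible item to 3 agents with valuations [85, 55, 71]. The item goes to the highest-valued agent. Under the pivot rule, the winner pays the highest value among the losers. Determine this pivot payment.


Step 1: The efficient winner is agent 0 with value 85
Step 2: Other agents' values: [55, 71]
Step 3: Pivot payment = max(others) = 71
Step 4: The winner pays 71

71


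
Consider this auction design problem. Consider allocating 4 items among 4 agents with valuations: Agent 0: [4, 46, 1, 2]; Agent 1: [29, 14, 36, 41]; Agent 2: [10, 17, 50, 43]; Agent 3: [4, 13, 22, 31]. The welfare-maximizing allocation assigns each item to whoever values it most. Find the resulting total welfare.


Step 1: For each item, find the maximum value among all agents.
Step 2: Item 0 -> Agent 1 (value 29)
Step 3: Item 1 -> Agent 0 (value 46)
Step 4: Item 2 -> Agent 2 (value 50)
Step 5: Item 3 -> Agent 2 (value 43)
Step 6: Total welfare = 29 + 46 + 50 + 43 = 168

168


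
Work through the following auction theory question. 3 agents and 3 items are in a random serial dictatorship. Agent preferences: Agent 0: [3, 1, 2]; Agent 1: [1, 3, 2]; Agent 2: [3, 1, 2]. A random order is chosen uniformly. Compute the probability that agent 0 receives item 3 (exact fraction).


Step 1: Agent 0 wants item 3
Step 2: There are 6 possible orderings of agents
Step 3: In 3 orderings, agent 0 gets item 3
Step 4: Probability = 3/6 = 1/2

1/2


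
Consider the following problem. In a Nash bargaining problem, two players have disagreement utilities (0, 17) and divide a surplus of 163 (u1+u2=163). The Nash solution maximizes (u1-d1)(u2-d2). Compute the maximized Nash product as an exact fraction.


Step 1: The Nash solution splits surplus symmetrically above the disagreement point
Step 2: u1 = (total + d1 - d2)/2 = (163 + 0 - 17)/2 = 73
Step 3: u2 = (total - d1 + d2)/2 = (163 - 0 + 17)/2 = 90
Step 4: Nash product = (73 - 0) * (90 - 17)
Step 5: = 73 * 73 = 5329

5329


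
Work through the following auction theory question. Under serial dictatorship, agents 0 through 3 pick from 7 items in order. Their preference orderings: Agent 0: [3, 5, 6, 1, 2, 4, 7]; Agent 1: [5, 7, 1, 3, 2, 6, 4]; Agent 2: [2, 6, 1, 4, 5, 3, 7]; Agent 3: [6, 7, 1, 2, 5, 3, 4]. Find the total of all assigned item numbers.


Step 1: Agent 0 picks item 3
Step 2: Agent 1 picks item 5
Step 3: Agent 2 picks item 2
Step 4: Agent 3 picks item 6
Step 5: Sum = 3 + 5 + 2 + 6 = 16

16


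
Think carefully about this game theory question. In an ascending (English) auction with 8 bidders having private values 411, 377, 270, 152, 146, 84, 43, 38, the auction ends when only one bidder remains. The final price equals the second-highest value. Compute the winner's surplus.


Step 1: Identify the highest value: 411
Step 2: Identify the second-highest value: 377
Step 3: The final price = second-highest value = 377
Step 4: Surplus = 411 - 377 = 34

34


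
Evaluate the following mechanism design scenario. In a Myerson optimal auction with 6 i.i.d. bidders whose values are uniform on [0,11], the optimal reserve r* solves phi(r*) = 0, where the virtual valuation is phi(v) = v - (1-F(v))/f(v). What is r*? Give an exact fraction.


Step 1: For U[0,11], F(v) = v/11 and f(v) = 1/11
Step 2: phi(v) = v - (1 - v/11)/(1/11) = v - (11 - v) = 2v - 11
Step 3: Set phi(r*) = 0: 2r* - 11 = 0
Step 4: r* = 11/2 (the number of bidders n = 6 does not enter)

11/2


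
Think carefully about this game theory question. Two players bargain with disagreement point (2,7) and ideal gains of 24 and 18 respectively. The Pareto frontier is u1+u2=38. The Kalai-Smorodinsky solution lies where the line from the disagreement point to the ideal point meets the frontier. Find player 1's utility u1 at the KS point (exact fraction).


Step 1: At the KS point, (u1-d1)/r1 = (u2-d2)/r2 = t and u1+u2 = 38
Step 2: u1 = d1 + r1*t and u2 = d2 + r2*t, so (d1 + r1*t) + (d2 + r2*t) = 38
Step 3: t = (38 - 2 - 7)/(24 + 18) = 29/42
Step 4: u1 = d1 + r1*t = 2 + 24 * 29/42 = 130/7
Step 5: (Check: u2 = d2 + r2*t = 136/7; u1+u2 = 130/7 + 136/7 = 38, on the frontier.)

130/7


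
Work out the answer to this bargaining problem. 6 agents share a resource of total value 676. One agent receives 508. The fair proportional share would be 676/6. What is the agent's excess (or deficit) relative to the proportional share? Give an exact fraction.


Step 1: Proportional share = 676/6 = 338/3
Step 2: Agent's actual allocation = 508
Step 3: Excess = 508 - 338/3 = 1186/3

1186/3


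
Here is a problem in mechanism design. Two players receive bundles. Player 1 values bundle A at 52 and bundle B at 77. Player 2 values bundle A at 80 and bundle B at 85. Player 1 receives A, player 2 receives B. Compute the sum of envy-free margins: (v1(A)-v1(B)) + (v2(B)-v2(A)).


Step 1: Player 1's margin = v1(A) - v1(B) = 52 - 77 = -25
Step 2: Player 2's margin = v2(B) - v2(A) = 85 - 80 = 5
Step 3: Total margin = -25 + 5 = -20

-20


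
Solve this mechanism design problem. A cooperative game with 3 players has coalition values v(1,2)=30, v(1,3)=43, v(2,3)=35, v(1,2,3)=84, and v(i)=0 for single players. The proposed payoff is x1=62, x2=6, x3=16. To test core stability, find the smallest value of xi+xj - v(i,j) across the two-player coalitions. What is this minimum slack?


Step 1: Slack for coalition (1,2): x1+x2 - v12 = 68 - 30 = 38
Step 2: Slack for coalition (1,3): x1+x3 - v13 = 78 - 43 = 35
Step 3: Slack for coalition (2,3): x2+x3 - v23 = 22 - 35 = -13
Step 4: Minimum slack = min(38, 35, -13) = -13, attained by (2,3); coalition (2,3) can block (slack < 0), so the allocation is not in the core

-13


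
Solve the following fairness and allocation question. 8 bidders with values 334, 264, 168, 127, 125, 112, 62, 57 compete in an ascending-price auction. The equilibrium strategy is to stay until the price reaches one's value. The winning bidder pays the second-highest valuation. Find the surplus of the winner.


Step 1: Identify the highest value: 334
Step 2: Identify the second-highest value: 264
Step 3: The final price = second-highest value = 264
Step 4: Surplus = 334 - 264 = 70

70


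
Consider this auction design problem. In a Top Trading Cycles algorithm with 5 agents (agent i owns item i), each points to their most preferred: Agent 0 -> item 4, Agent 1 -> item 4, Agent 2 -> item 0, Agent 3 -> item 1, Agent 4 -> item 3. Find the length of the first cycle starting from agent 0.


Step 1: Trace the pointer graph from agent 0: 0 -> 4 -> 3 -> 1 -> 4
Step 2: A cycle is detected when we revisit agent 4
Step 3: The cycle is: 4 -> 3 -> 1 -> 4
Step 4: Cycle length = 3

3


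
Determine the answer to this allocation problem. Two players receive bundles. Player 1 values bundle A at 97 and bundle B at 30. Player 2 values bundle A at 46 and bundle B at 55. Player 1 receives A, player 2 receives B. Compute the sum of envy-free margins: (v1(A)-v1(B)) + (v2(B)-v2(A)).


Step 1: Player 1's margin = v1(A) - v1(B) = 97 - 30 = 67
Step 2: Player 2's margin = v2(B) - v2(A) = 55 - 46 = 9
Step 3: Total margin = 67 + 9 = 76

76


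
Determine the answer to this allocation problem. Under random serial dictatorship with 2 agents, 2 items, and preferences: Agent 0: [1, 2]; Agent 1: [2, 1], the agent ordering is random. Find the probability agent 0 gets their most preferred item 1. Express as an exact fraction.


Step 1: Agent 0 wants item 1
Step 2: There are 2 possible orderings of agents
Step 3: In 2 orderings, agent 0 gets item 1
Step 4: Probability = 2/2 = 1

1


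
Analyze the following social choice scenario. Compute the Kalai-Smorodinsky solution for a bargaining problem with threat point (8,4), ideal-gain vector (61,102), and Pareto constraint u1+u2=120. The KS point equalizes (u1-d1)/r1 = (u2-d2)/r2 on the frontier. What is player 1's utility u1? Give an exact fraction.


Step 1: At the KS point, (u1-d1)/r1 = (u2-d2)/r2 = t and u1+u2 = 120
Step 2: u1 = d1 + r1*t and u2 = d2 + r2*t, so (d1 + r1*t) + (d2 + r2*t) = 120
Step 3: t = (120 - 8 - 4)/(61 + 102) = 108/163
Step 4: u1 = d1 + r1*t = 8 + 61 * 108/163 = 7892/163
Step 5: (Check: u2 = d2 + r2*t = 11668/163; u1+u2 = 7892/163 + 11668/163 = 120, on the frontier.)

7892/163


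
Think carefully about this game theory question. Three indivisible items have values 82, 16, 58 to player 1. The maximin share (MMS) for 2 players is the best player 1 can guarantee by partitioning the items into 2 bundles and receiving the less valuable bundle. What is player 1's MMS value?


Step 1: Item values = 82, 16, 58
Step 2: Enumerate all 2-bundle partitions and take the smaller bundle:
  Partition 1: {82} vs {16,58} -> bundles 82, 74; min = 74
  Partition 2: {16} vs {82,58} -> bundles 16, 140; min = 16
  Partition 3: {58} vs {82,16} -> bundles 58, 98; min = 58
Step 3: MMS = max(74, 16, 58) = 74

74


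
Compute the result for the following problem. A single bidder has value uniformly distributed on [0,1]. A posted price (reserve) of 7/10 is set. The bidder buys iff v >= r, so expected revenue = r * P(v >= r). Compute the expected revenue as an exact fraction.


Step 1: Posted price r = 7/10, value support [0,1]
Step 2: P(v >= r) = (1 - 7/10)/1 = 3/10
Step 3: Expected revenue = r * P(v >= r) = 7/10 * 3/10
Step 4: Revenue = 21/100

21/100


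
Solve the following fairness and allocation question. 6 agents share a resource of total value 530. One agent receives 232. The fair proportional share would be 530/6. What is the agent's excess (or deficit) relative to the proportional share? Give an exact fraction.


Step 1: Proportional share = 530/6 = 265/3
Step 2: Agent's actual allocation = 232
Step 3: Excess = 232 - 265/3 = 431/3

431/3


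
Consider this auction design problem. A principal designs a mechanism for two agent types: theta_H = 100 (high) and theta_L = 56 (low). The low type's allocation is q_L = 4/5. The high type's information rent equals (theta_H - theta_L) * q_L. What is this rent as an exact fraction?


Step 1: theta_H - theta_L = 100 - 56 = 44
Step 2: Information rent = (theta_H - theta_L) * q_L
Step 3: = 44 * 4/5
Step 4: = 176/5

176/5


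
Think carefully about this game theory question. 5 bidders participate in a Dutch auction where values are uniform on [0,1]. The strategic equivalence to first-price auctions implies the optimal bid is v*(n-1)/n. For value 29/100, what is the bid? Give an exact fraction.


Step 1: Dutch auctions are strategically equivalent to first-price auctions
Step 2: The equilibrium bid is b(v) = v*(n-1)/n
Step 3: b = 29/100 * 4/5
Step 4: b = 29/125

29/125


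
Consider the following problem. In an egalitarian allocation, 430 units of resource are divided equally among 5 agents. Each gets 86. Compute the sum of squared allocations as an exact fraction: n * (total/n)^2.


Step 1: Each agent's share = 430/5 = 86
Step 2: Square of each share = (86)^2 = 7396
Step 3: Sum of squares = 5 * 7396 = 36980

36980


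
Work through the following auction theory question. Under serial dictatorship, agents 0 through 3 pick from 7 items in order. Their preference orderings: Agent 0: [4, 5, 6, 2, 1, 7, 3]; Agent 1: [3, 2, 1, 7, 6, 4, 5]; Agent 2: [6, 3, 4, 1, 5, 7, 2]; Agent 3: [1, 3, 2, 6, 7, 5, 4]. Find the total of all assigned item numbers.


Step 1: Agent 0 picks item 4
Step 2: Agent 1 picks item 3
Step 3: Agent 2 picks item 6
Step 4: Agent 3 picks item 1
Step 5: Sum = 4 + 3 + 6 + 1 = 14

14


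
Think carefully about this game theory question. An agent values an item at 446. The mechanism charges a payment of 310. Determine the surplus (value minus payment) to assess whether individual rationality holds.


Step 1: Surplus = value - payment = 446 - 310 = 136
Step 2: IR is satisfied (surplus >= 0)

136


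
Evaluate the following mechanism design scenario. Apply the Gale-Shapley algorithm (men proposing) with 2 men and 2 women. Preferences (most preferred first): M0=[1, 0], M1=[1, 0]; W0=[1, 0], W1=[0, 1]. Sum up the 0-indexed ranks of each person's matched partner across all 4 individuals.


Step 1: Run Gale-Shapley (men propose, women hold best offer):
  M0 proposes to W1; she accepts
  M1 proposes to W1; rejected
  M1 proposes to W0; she accepts
Step 2: Final matching: W0-M1, W1-M0
Step 3: 0-indexed ranks (man's rank of his match, then woman's): 1 + 0 + 0 + 0
Step 4: Total rank sum = 1

1


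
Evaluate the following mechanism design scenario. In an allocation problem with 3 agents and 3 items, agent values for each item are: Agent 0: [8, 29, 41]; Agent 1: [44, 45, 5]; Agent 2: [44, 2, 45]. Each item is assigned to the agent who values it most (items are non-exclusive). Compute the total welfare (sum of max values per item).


Step 1: For each item, find the maximum value among all agents.
Step 2: Item 0 -> Agent 1 (value 44)
Step 3: Item 1 -> Agent 1 (value 45)
Step 4: Item 2 -> Agent 2 (value 45)
Step 5: Total welfare = 44 + 45 + 45 = 134

134


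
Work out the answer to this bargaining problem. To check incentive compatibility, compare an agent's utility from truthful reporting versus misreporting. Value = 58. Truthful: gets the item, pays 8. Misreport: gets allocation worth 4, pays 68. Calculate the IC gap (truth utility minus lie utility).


Step 1: U(truth) = value - payment = 58 - 8 = 50
Step 2: U(lie) = allocation - payment = 4 - 68 = -64
Step 3: IC gap = 50 - (-64) = 114

114


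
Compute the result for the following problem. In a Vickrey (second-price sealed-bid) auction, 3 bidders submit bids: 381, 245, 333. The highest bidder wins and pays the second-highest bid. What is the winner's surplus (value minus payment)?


Step 1: Sort bids in descending order: 381, 333, 245
Step 2: The winning bid is the highest: 381
Step 3: The payment equals the second-highest bid: 333
Step 4: Surplus = winner's bid - payment = 381 - 333 = 48

48


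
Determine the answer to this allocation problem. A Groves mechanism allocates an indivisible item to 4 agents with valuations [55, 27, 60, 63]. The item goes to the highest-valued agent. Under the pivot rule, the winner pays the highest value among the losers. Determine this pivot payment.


Step 1: The efficient winner is agent 3 with value 63
Step 2: Other agents' values: [55, 27, 60]
Step 3: Pivot payment = max(others) = 60
Step 4: The winner pays 60

60


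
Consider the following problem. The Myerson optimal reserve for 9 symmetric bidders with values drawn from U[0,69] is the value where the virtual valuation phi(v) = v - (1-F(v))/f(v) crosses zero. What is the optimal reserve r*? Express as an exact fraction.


Step 1: For U[0,69], F(v) = v/69 and f(v) = 1/69
Step 2: phi(v) = v - (1 - v/69)/(1/69) = v - (69 - v) = 2v - 69
Step 3: Set phi(r*) = 0: 2r* - 69 = 0
Step 4: r* = 69/2 (the number of bidders n = 9 does not enter)

69/2


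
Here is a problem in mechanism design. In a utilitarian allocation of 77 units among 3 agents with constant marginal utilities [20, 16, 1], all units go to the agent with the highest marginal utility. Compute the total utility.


Step 1: The marginal utilities are [20, 16, 1]
Step 2: The highest marginal utility is 20
Step 3: All 77 units go to that agent
Step 4: Total utility = 20 * 77 = 1540

1540


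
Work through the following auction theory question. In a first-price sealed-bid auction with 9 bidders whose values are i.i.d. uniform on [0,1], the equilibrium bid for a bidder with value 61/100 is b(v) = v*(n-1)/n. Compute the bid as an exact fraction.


Step 1: The symmetric BNE bidding function is b(v) = v * (n-1) / n
Step 2: Substitute v = 61/100 and n = 9
Step 3: b = 61/100 * 8/9
Step 4: b = 122/225

122/225


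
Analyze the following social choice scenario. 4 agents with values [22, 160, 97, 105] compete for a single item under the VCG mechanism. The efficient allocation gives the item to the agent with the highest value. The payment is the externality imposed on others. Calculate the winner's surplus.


Step 1: The winner is the agent with the highest value: agent 1 with value 160
Step 2: Values of other agents: [22, 97, 105]
Step 3: VCG payment = max of others' values = 105
Step 4: Surplus = 160 - 105 = 55

55


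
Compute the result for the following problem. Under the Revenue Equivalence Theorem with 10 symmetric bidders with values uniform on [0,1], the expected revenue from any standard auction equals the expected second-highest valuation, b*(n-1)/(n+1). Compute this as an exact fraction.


Step 1: By Revenue Equivalence, expected revenue = b*(n-1)/(n+1)
Step 2: Substituting n = 10, b = 1
Step 3: Revenue = 1*(10-1)/(10+1) = 1*9/11
Step 4: Revenue = 9/11

9/11


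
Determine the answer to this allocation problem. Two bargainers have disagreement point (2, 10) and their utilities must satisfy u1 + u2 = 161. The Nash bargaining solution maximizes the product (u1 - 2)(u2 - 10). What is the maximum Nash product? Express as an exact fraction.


Step 1: The Nash solution splits surplus symmetrically above the disagreement point
Step 2: u1 = (total + d1 - d2)/2 = (161 + 2 - 10)/2 = 153/2
Step 3: u2 = (total - d1 + d2)/2 = (161 - 2 + 10)/2 = 169/2
Step 4: Nash product = (153/2 - 2) * (169/2 - 10)
Step 5: = 149/2 * 149/2 = 22201/4

22201/4


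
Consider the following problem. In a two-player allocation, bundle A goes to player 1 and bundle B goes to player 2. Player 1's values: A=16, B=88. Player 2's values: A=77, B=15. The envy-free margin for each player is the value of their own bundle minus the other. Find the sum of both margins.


Step 1: Player 1's margin = v1(A) - v1(B) = 16 - 88 = -72
Step 2: Player 2's margin = v2(B) - v2(A) = 15 - 77 = -62
Step 3: Total margin = -72 + -62 = -134

-134


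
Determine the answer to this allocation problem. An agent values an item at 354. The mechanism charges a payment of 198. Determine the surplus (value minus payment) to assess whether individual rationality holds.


Step 1: Surplus = value - payment = 354 - 198 = 156
Step 2: IR is satisfied (surplus >= 0)

156


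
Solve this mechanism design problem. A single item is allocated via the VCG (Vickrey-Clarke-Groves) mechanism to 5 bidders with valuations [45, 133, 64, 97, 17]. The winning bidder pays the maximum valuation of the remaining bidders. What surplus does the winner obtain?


Step 1: The winner is the agent with the highest value: agent 1 with value 133
Step 2: Values of other agents: [45, 64, 97, 17]
Step 3: VCG payment = max of others' values = 97
Step 4: Surplus = 133 - 97 = 36

36


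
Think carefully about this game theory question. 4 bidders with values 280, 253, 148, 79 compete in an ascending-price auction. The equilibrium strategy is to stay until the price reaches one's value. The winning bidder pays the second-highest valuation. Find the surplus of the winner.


Step 1: Identify the highest value: 280
Step 2: Identify the second-highest value: 253
Step 3: The final price = second-highest value = 253
Step 4: Surplus = 280 - 253 = 27

27


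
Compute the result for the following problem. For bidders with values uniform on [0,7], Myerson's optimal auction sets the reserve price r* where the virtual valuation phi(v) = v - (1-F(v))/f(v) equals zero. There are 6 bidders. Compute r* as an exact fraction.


Step 1: For U[0,7], F(v) = v/7 and f(v) = 1/7
Step 2: phi(v) = v - (1 - v/7)/(1/7) = v - (7 - v) = 2v - 7
Step 3: Set phi(r*) = 0: 2r* - 7 = 0
Step 4: r* = 7/2 (the number of bidders n = 6 does not enter)

7/2


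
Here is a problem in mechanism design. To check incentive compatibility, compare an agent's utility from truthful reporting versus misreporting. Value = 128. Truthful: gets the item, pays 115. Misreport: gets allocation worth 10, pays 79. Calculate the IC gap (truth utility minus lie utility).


Step 1: U(truth) = value - payment = 128 - 115 = 13
Step 2: U(lie) = allocation - payment = 10 - 79 = -69
Step 3: IC gap = 13 - (-69) = 82

82


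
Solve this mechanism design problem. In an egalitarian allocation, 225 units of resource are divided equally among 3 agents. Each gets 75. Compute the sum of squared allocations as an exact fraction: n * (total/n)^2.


Step 1: Each agent's share = 225/3 = 75
Step 2: Square of each share = (75)^2 = 5625
Step 3: Sum of squares = 3 * 5625 = 16875

16875


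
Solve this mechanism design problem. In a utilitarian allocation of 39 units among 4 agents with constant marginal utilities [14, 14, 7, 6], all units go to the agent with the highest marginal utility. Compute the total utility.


Step 1: The marginal utilities are [14, 14, 7, 6]
Step 2: The highest marginal utility is 14
Step 3: All 39 units go to that agent
Step 4: Total utility = 14 * 39 = 546

546


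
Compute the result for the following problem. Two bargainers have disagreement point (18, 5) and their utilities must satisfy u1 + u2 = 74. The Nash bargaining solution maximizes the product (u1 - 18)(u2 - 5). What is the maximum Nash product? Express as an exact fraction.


Step 1: The Nash solution splits surplus symmetrically above the disagreement point
Step 2: u1 = (total + d1 - d2)/2 = (74 + 18 - 5)/2 = 87/2
Step 3: u2 = (total - d1 + d2)/2 = (74 - 18 + 5)/2 = 61/2
Step 4: Nash product = (87/2 - 18) * (61/2 - 5)
Step 5: = 51/2 * 51/2 = 2601/4

2601/4


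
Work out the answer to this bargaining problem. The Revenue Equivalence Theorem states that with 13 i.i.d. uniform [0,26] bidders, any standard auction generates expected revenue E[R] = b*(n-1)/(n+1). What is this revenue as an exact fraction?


Step 1: By Revenue Equivalence, expected revenue = b*(n-1)/(n+1)
Step 2: Substituting n = 13, b = 26
Step 3: Revenue = 26*(13-1)/(13+1) = 26*12/14
Step 4: Revenue = 312/14 = 156/7

156/7


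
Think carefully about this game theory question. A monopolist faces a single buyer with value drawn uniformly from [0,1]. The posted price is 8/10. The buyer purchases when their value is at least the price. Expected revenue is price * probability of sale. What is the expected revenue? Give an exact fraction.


Step 1: Posted price r = 4/5, value support [0,1]
Step 2: P(v >= r) = (1 - 4/5)/1 = 1/5
Step 3: Expected revenue = r * P(v >= r) = 4/5 * 1/5
Step 4: Revenue = 4/25

4/25


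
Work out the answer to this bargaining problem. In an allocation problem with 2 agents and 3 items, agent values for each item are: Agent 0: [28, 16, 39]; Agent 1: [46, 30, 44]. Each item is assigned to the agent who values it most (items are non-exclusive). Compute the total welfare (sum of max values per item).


Step 1: For each item, find the maximum value among all agents.
Step 2: Item 0 -> Agent 1 (value 46)
Step 3: Item 1 -> Agent 1 (value 30)
Step 4: Item 2 -> Agent 1 (value 44)
Step 5: Total welfare = 46 + 30 + 44 = 120

120


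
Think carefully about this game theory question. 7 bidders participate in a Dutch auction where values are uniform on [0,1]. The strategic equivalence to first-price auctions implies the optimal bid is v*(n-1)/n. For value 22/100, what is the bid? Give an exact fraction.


Step 1: Dutch auctions are strategically equivalent to first-price auctions
Step 2: The equilibrium bid is b(v) = v*(n-1)/n
Step 3: b = 11/50 * 6/7
Step 4: b = 33/175

33/175


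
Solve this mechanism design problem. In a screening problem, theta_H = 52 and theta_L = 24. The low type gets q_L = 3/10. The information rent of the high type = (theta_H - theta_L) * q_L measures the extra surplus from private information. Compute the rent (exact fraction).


Step 1: theta_H - theta_L = 52 - 24 = 28
Step 2: Information rent = (theta_H - theta_L) * q_L
Step 3: = 28 * 3/10
Step 4: = 42/5

42/5


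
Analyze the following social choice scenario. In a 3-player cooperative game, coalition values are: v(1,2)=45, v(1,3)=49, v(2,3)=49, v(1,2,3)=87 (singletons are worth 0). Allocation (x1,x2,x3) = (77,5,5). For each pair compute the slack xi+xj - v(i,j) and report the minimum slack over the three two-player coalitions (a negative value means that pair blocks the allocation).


Step 1: Slack for coalition (1,2): x1+x2 - v12 = 82 - 45 = 37
Step 2: Slack for coalition (1,3): x1+x3 - v13 = 82 - 49 = 33
Step 3: Slack for coalition (2,3): x2+x3 - v23 = 10 - 49 = -39
Step 4: Minimum slack = min(37, 33, -39) = -39, attained by (2,3); coalition (2,3) can block (slack < 0), so the allocation is not in the core

-39


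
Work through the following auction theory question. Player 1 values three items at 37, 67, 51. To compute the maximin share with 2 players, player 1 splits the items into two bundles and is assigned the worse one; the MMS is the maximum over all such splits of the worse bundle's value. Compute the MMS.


Step 1: Item values = 37, 67, 51
Step 2: Enumerate all 2-bundle partitions and take the smaller bundle:
  Partition 1: {37} vs {67,51} -> bundles 37, 118; min = 37
  Partition 2: {67} vs {37,51} -> bundles 67, 88; min = 67
  Partition 3: {51} vs {37,67} -> bundles 51, 104; min = 51
Step 3: MMS = max(37, 67, 51) = 67

67
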